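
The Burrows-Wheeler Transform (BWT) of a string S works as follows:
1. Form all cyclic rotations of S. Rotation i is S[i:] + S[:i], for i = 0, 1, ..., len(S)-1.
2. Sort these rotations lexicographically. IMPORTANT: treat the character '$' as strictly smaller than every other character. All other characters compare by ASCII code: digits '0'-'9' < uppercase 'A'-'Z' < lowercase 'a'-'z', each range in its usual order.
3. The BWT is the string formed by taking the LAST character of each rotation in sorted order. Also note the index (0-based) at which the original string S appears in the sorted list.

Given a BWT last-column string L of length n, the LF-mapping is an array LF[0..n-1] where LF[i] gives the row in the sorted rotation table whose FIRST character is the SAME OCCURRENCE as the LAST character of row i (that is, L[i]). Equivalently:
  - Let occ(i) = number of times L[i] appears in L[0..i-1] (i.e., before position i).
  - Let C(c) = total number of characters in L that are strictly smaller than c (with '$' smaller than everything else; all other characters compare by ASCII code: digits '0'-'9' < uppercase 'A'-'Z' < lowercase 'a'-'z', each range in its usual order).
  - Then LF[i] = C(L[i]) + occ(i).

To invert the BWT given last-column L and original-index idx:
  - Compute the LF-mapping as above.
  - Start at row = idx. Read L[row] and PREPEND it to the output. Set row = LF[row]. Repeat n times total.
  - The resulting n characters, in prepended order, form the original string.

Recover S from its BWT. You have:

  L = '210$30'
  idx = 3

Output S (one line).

LF mapping: 4 3 1 0 5 2
Walk LF starting at row 3, prepending L[row]:
  step 1: row=3, L[3]='$', prepend. Next row=LF[3]=0
  step 2: row=0, L[0]='2', prepend. Next row=LF[0]=4
  step 3: row=4, L[4]='3', prepend. Next row=LF[4]=5
  step 4: row=5, L[5]='0', prepend. Next row=LF[5]=2
  step 5: row=2, L[2]='0', prepend. Next row=LF[2]=1
  step 6: row=1, L[1]='1', prepend. Next row=LF[1]=3
Reversed output: 10032$

Answer: 10032$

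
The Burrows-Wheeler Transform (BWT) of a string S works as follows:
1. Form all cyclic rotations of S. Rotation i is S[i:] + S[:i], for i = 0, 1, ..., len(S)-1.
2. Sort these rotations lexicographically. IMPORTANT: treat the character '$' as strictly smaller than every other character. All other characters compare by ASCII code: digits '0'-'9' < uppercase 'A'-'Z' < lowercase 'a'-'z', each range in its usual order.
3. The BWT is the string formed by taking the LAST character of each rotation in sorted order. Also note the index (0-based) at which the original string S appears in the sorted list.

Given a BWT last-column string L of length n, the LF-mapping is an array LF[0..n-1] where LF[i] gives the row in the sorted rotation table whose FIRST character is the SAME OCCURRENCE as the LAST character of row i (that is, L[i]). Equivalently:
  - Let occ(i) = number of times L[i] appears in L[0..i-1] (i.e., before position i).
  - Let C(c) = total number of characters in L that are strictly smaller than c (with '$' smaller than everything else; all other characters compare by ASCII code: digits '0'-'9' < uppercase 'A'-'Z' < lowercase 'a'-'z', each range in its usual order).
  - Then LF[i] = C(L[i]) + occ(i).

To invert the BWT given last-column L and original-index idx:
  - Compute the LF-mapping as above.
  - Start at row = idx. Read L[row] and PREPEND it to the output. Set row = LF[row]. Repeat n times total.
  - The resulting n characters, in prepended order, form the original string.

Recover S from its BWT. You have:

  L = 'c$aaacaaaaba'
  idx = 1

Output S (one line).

LF mapping: 10 0 1 2 3 11 4 5 6 7 9 8
Walk LF starting at row 1, prepending L[row]:
  step 1: row=1, L[1]='$', prepend. Next row=LF[1]=0
  step 2: row=0, L[0]='c', prepend. Next row=LF[0]=10
  step 3: row=10, L[10]='b', prepend. Next row=LF[10]=9
  step 4: row=9, L[9]='a', prepend. Next row=LF[9]=7
  step 5: row=7, L[7]='a', prepend. Next row=LF[7]=5
  step 6: row=5, L[5]='c', prepend. Next row=LF[5]=11
  step 7: row=11, L[11]='a', prepend. Next row=LF[11]=8
  step 8: row=8, L[8]='a', prepend. Next row=LF[8]=6
  step 9: row=6, L[6]='a', prepend. Next row=LF[6]=4
  step 10: row=4, L[4]='a', prepend. Next row=LF[4]=3
  step 11: row=3, L[3]='a', prepend. Next row=LF[3]=2
  step 12: row=2, L[2]='a', prepend. Next row=LF[2]=1
Reversed output: aaaaaacaabc$

Answer: aaaaaacaabc$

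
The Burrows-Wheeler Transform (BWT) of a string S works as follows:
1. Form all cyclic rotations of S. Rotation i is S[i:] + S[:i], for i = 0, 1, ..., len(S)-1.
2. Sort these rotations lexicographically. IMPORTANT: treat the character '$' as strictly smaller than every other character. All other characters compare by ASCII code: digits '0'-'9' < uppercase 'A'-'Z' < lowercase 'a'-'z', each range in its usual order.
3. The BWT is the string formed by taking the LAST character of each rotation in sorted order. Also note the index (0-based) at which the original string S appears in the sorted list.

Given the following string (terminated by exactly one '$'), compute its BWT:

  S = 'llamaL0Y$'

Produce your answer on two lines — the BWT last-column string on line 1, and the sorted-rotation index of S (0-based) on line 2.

All 9 rotations (rotation i = S[i:]+S[:i]):
  rot[0] = llamaL0Y$
  rot[1] = lamaL0Y$l
  rot[2] = amaL0Y$ll
  rot[3] = maL0Y$lla
  rot[4] = aL0Y$llam
  rot[5] = L0Y$llama
  rot[6] = 0Y$llamaL
  rot[7] = Y$llamaL0
  rot[8] = $llamaL0Y
Sorted (with $ < everything):
  sorted[0] = $llamaL0Y  (last char: 'Y')
  sorted[1] = 0Y$llamaL  (last char: 'L')
  sorted[2] = L0Y$llama  (last char: 'a')
  sorted[3] = Y$llamaL0  (last char: '0')
  sorted[4] = aL0Y$llam  (last char: 'm')
  sorted[5] = amaL0Y$ll  (last char: 'l')
  sorted[6] = lamaL0Y$l  (last char: 'l')
  sorted[7] = llamaL0Y$  (last char: '$')
  sorted[8] = maL0Y$lla  (last char: 'a')
Last column: YLa0mll$a
Original string S is at sorted index 7

Answer: YLa0mll$a
7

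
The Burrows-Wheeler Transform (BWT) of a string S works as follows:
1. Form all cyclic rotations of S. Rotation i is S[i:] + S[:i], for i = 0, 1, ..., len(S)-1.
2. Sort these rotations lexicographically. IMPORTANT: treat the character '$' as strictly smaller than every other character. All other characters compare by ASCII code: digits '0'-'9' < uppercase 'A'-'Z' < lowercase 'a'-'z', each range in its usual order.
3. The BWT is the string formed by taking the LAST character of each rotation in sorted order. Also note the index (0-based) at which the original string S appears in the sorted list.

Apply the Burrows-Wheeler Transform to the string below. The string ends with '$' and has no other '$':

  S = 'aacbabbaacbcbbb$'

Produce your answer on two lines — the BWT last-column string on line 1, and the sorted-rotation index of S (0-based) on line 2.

All 16 rotations (rotation i = S[i:]+S[:i]):
  rot[0] = aacbabbaacbcbbb$
  rot[1] = acbabbaacbcbbb$a
  rot[2] = cbabbaacbcbbb$aa
  rot[3] = babbaacbcbbb$aac
  rot[4] = abbaacbcbbb$aacb
  rot[5] = bbaacbcbbb$aacba
  rot[6] = baacbcbbb$aacbab
  rot[7] = aacbcbbb$aacbabb
  rot[8] = acbcbbb$aacbabba
  rot[9] = cbcbbb$aacbabbaa
  rot[10] = bcbbb$aacbabbaac
  rot[11] = cbbb$aacbabbaacb
  rot[12] = bbb$aacbabbaacbc
  rot[13] = bb$aacbabbaacbcb
  rot[14] = b$aacbabbaacbcbb
  rot[15] = $aacbabbaacbcbbb
Sorted (with $ < everything):
  sorted[0] = $aacbabbaacbcbbb  (last char: 'b')
  sorted[1] = aacbabbaacbcbbb$  (last char: '$')
  sorted[2] = aacbcbbb$aacbabb  (last char: 'b')
  sorted[3] = abbaacbcbbb$aacb  (last char: 'b')
  sorted[4] = acbabbaacbcbbb$a  (last char: 'a')
  sorted[5] = acbcbbb$aacbabba  (last char: 'a')
  sorted[6] = b$aacbabbaacbcbb  (last char: 'b')
  sorted[7] = baacbcbbb$aacbab  (last char: 'b')
  sorted[8] = babbaacbcbbb$aac  (last char: 'c')
  sorted[9] = bb$aacbabbaacbcb  (last char: 'b')
  sorted[10] = bbaacbcbbb$aacba  (last char: 'a')
  sorted[11] = bbb$aacbabbaacbc  (last char: 'c')
  sorted[12] = bcbbb$aacbabbaac  (last char: 'c')
  sorted[13] = cbabbaacbcbbb$aa  (last char: 'a')
  sorted[14] = cbbb$aacbabbaacb  (last char: 'b')
  sorted[15] = cbcbbb$aacbabbaa  (last char: 'a')
Last column: b$bbaabbcbaccaba
Original string S is at sorted index 1

Answer: b$bbaabbcbaccaba
1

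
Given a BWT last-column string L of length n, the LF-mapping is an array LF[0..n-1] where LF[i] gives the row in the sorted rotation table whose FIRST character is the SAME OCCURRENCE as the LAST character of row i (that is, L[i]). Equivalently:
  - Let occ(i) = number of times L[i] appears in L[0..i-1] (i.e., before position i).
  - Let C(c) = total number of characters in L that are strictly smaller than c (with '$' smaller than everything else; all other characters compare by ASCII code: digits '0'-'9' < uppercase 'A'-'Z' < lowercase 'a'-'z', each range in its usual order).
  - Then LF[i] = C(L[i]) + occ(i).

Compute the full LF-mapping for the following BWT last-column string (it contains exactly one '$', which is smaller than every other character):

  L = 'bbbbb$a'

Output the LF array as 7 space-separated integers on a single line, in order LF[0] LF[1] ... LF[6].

Answer: 2 3 4 5 6 0 1

Derivation:
Char counts: '$':1, 'a':1, 'b':5
C (first-col start): C('$')=0, C('a')=1, C('b')=2
L[0]='b': occ=0, LF[0]=C('b')+0=2+0=2
L[1]='b': occ=1, LF[1]=C('b')+1=2+1=3
L[2]='b': occ=2, LF[2]=C('b')+2=2+2=4
L[3]='b': occ=3, LF[3]=C('b')+3=2+3=5
L[4]='b': occ=4, LF[4]=C('b')+4=2+4=6
L[5]='$': occ=0, LF[5]=C('$')+0=0+0=0
L[6]='a': occ=0, LF[6]=C('a')+0=1+0=1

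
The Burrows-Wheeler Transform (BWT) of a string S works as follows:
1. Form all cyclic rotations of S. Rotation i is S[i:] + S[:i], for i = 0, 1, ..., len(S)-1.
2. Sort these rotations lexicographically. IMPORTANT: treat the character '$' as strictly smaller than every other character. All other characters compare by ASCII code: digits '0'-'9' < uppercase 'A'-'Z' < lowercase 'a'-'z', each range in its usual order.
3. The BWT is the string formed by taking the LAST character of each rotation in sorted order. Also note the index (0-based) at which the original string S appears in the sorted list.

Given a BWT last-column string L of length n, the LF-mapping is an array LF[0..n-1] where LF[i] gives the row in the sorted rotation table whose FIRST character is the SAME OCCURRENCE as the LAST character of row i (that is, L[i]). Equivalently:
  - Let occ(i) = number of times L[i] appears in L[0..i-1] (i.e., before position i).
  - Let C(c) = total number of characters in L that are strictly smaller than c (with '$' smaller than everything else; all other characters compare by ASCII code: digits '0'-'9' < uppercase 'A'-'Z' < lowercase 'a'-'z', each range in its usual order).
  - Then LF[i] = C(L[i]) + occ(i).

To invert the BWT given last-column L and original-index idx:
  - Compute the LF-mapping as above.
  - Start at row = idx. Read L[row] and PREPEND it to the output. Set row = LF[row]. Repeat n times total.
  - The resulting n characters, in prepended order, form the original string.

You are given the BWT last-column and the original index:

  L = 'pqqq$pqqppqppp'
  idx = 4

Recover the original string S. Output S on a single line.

LF mapping: 1 8 9 10 0 2 11 12 3 4 13 5 6 7
Walk LF starting at row 4, prepending L[row]:
  step 1: row=4, L[4]='$', prepend. Next row=LF[4]=0
  step 2: row=0, L[0]='p', prepend. Next row=LF[0]=1
  step 3: row=1, L[1]='q', prepend. Next row=LF[1]=8
  step 4: row=8, L[8]='p', prepend. Next row=LF[8]=3
  step 5: row=3, L[3]='q', prepend. Next row=LF[3]=10
  step 6: row=10, L[10]='q', prepend. Next row=LF[10]=13
  step 7: row=13, L[13]='p', prepend. Next row=LF[13]=7
  step 8: row=7, L[7]='q', prepend. Next row=LF[7]=12
  step 9: row=12, L[12]='p', prepend. Next row=LF[12]=6
  step 10: row=6, L[6]='q', prepend. Next row=LF[6]=11
  step 11: row=11, L[11]='p', prepend. Next row=LF[11]=5
  step 12: row=5, L[5]='p', prepend. Next row=LF[5]=2
  step 13: row=2, L[2]='q', prepend. Next row=LF[2]=9
  step 14: row=9, L[9]='p', prepend. Next row=LF[9]=4
Reversed output: pqppqpqpqqpqp$

Answer: pqppqpqpqqpqp$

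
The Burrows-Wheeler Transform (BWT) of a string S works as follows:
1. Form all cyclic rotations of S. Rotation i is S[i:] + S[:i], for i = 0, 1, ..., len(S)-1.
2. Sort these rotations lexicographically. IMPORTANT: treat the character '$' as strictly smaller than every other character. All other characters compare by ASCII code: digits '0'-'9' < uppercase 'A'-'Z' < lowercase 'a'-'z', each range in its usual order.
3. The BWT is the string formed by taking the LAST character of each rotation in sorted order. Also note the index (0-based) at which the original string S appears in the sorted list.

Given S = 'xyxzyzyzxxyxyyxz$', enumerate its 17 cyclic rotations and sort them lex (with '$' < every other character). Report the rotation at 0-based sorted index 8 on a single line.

Answer: yxz$xyxzyzyzxxyxy

Derivation:
All 17 rotations (rotation i = S[i:]+S[:i]):
  rot[0] = xyxzyzyzxxyxyyxz$
  rot[1] = yxzyzyzxxyxyyxz$x
  rot[2] = xzyzyzxxyxyyxz$xy
  rot[3] = zyzyzxxyxyyxz$xyx
  rot[4] = yzyzxxyxyyxz$xyxz
  rot[5] = zyzxxyxyyxz$xyxzy
  rot[6] = yzxxyxyyxz$xyxzyz
  rot[7] = zxxyxyyxz$xyxzyzy
  rot[8] = xxyxyyxz$xyxzyzyz
  rot[9] = xyxyyxz$xyxzyzyzx
  rot[10] = yxyyxz$xyxzyzyzxx
  rot[11] = xyyxz$xyxzyzyzxxy
  rot[12] = yyxz$xyxzyzyzxxyx
  rot[13] = yxz$xyxzyzyzxxyxy
  rot[14] = xz$xyxzyzyzxxyxyy
  rot[15] = z$xyxzyzyzxxyxyyx
  rot[16] = $xyxzyzyzxxyxyyxz
Sorted (with $ < everything):
  sorted[0] = $xyxzyzyzxxyxyyxz
  sorted[1] = xxyxyyxz$xyxzyzyz
  sorted[2] = xyxyyxz$xyxzyzyzx
  sorted[3] = xyxzyzyzxxyxyyxz$
  sorted[4] = xyyxz$xyxzyzyzxxy
  sorted[5] = xz$xyxzyzyzxxyxyy
  sorted[6] = xzyzyzxxyxyyxz$xy
  sorted[7] = yxyyxz$xyxzyzyzxx
  sorted[8] = yxz$xyxzyzyzxxyxy
  sorted[9] = yxzyzyzxxyxyyxz$x
  sorted[10] = yyxz$xyxzyzyzxxyx
  sorted[11] = yzxxyxyyxz$xyxzyz
  sorted[12] = yzyzxxyxyyxz$xyxz
  sorted[13] = z$xyxzyzyzxxyxyyx
  sorted[14] = zxxyxyyxz$xyxzyzy
  sorted[15] = zyzxxyxyyxz$xyxzy
  sorted[16] = zyzyzxxyxyyxz$xyx
sorted[8] = yxz$xyxzyzyzxxyxy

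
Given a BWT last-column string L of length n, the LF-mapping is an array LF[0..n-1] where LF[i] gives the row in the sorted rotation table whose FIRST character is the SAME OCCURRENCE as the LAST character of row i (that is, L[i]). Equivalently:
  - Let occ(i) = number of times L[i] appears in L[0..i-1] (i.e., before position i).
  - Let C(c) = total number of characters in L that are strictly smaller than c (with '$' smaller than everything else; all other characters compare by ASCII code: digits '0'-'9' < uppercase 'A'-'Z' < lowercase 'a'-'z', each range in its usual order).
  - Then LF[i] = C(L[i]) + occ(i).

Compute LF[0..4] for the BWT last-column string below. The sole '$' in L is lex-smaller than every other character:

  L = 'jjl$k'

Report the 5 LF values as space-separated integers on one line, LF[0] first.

Char counts: '$':1, 'j':2, 'k':1, 'l':1
C (first-col start): C('$')=0, C('j')=1, C('k')=3, C('l')=4
L[0]='j': occ=0, LF[0]=C('j')+0=1+0=1
L[1]='j': occ=1, LF[1]=C('j')+1=1+1=2
L[2]='l': occ=0, LF[2]=C('l')+0=4+0=4
L[3]='$': occ=0, LF[3]=C('$')+0=0+0=0
L[4]='k': occ=0, LF[4]=C('k')+0=3+0=3

Answer: 1 2 4 0 3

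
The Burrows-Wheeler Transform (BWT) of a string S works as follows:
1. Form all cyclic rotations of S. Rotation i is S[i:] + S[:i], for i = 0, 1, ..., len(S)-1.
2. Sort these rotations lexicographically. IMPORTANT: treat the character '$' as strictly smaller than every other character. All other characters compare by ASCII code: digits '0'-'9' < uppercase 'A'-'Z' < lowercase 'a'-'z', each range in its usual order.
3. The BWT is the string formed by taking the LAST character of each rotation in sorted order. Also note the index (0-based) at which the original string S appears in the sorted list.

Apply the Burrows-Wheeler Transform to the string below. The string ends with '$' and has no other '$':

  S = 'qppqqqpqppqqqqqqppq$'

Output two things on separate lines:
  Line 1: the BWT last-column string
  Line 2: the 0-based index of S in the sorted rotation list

All 20 rotations (rotation i = S[i:]+S[:i]):
  rot[0] = qppqqqpqppqqqqqqppq$
  rot[1] = ppqqqpqppqqqqqqppq$q
  rot[2] = pqqqpqppqqqqqqppq$qp
  rot[3] = qqqpqppqqqqqqppq$qpp
  rot[4] = qqpqppqqqqqqppq$qppq
  rot[5] = qpqppqqqqqqppq$qppqq
  rot[6] = pqppqqqqqqppq$qppqqq
  rot[7] = qppqqqqqqppq$qppqqqp
  rot[8] = ppqqqqqqppq$qppqqqpq
  rot[9] = pqqqqqqppq$qppqqqpqp
  rot[10] = qqqqqqppq$qppqqqpqpp
  rot[11] = qqqqqppq$qppqqqpqppq
  rot[12] = qqqqppq$qppqqqpqppqq
  rot[13] = qqqppq$qppqqqpqppqqq
  rot[14] = qqppq$qppqqqpqppqqqq
  rot[15] = qppq$qppqqqpqppqqqqq
  rot[16] = ppq$qppqqqpqppqqqqqq
  rot[17] = pq$qppqqqpqppqqqqqqp
  rot[18] = q$qppqqqpqppqqqqqqpp
  rot[19] = $qppqqqpqppqqqqqqppq
Sorted (with $ < everything):
  sorted[0] = $qppqqqpqppqqqqqqppq  (last char: 'q')
  sorted[1] = ppq$qppqqqpqppqqqqqq  (last char: 'q')
  sorted[2] = ppqqqpqppqqqqqqppq$q  (last char: 'q')
  sorted[3] = ppqqqqqqppq$qppqqqpq  (last char: 'q')
  sorted[4] = pq$qppqqqpqppqqqqqqp  (last char: 'p')
  sorted[5] = pqppqqqqqqppq$qppqqq  (last char: 'q')
  sorted[6] = pqqqpqppqqqqqqppq$qp  (last char: 'p')
  sorted[7] = pqqqqqqppq$qppqqqpqp  (last char: 'p')
  sorted[8] = q$qppqqqpqppqqqqqqpp  (last char: 'p')
  sorted[9] = qppq$qppqqqpqppqqqqq  (last char: 'q')
  sorted[10] = qppqqqpqppqqqqqqppq$  (last char: '$')
  sorted[11] = qppqqqqqqppq$qppqqqp  (last char: 'p')
  sorted[12] = qpqppqqqqqqppq$qppqq  (last char: 'q')
  sorted[13] = qqppq$qppqqqpqppqqqq  (last char: 'q')
  sorted[14] = qqpqppqqqqqqppq$qppq  (last char: 'q')
  sorted[15] = qqqppq$qppqqqpqppqqq  (last char: 'q')
  sorted[16] = qqqpqppqqqqqqppq$qpp  (last char: 'p')
  sorted[17] = qqqqppq$qppqqqpqppqq  (last char: 'q')
  sorted[18] = qqqqqppq$qppqqqpqppq  (last char: 'q')
  sorted[19] = qqqqqqppq$qppqqqpqpp  (last char: 'p')
Last column: qqqqpqpppq$pqqqqpqqp
Original string S is at sorted index 10

Answer: qqqqpqpppq$pqqqqpqqp
10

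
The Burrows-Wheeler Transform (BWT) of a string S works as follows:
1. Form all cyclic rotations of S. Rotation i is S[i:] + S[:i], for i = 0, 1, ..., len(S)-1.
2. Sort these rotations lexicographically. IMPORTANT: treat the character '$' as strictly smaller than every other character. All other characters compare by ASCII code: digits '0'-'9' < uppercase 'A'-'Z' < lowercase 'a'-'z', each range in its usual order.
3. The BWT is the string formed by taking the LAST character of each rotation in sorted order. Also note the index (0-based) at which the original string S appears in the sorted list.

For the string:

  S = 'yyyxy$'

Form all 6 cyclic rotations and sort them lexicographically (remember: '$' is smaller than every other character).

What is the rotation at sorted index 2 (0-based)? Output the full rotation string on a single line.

Answer: y$yyyx

Derivation:
All 6 rotations (rotation i = S[i:]+S[:i]):
  rot[0] = yyyxy$
  rot[1] = yyxy$y
  rot[2] = yxy$yy
  rot[3] = xy$yyy
  rot[4] = y$yyyx
  rot[5] = $yyyxy
Sorted (with $ < everything):
  sorted[0] = $yyyxy
  sorted[1] = xy$yyy
  sorted[2] = y$yyyx
  sorted[3] = yxy$yy
  sorted[4] = yyxy$y
  sorted[5] = yyyxy$
sorted[2] = y$yyyx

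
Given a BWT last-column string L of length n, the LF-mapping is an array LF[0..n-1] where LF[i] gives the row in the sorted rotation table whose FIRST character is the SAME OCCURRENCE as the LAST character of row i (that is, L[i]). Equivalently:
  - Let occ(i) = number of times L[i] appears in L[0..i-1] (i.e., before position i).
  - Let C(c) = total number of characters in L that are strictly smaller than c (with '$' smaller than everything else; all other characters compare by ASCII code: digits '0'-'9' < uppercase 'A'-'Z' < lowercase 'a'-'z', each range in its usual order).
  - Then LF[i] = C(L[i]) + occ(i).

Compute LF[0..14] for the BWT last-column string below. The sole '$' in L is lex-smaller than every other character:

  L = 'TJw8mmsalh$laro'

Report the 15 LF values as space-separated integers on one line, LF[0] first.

Char counts: '$':1, '8':1, 'J':1, 'T':1, 'a':2, 'h':1, 'l':2, 'm':2, 'o':1, 'r':1, 's':1, 'w':1
C (first-col start): C('$')=0, C('8')=1, C('J')=2, C('T')=3, C('a')=4, C('h')=6, C('l')=7, C('m')=9, C('o')=11, C('r')=12, C('s')=13, C('w')=14
L[0]='T': occ=0, LF[0]=C('T')+0=3+0=3
L[1]='J': occ=0, LF[1]=C('J')+0=2+0=2
L[2]='w': occ=0, LF[2]=C('w')+0=14+0=14
L[3]='8': occ=0, LF[3]=C('8')+0=1+0=1
L[4]='m': occ=0, LF[4]=C('m')+0=9+0=9
L[5]='m': occ=1, LF[5]=C('m')+1=9+1=10
L[6]='s': occ=0, LF[6]=C('s')+0=13+0=13
L[7]='a': occ=0, LF[7]=C('a')+0=4+0=4
L[8]='l': occ=0, LF[8]=C('l')+0=7+0=7
L[9]='h': occ=0, LF[9]=C('h')+0=6+0=6
L[10]='$': occ=0, LF[10]=C('$')+0=0+0=0
L[11]='l': occ=1, LF[11]=C('l')+1=7+1=8
L[12]='a': occ=1, LF[12]=C('a')+1=4+1=5
L[13]='r': occ=0, LF[13]=C('r')+0=12+0=12
L[14]='o': occ=0, LF[14]=C('o')+0=11+0=11

Answer: 3 2 14 1 9 10 13 4 7 6 0 8 5 12 11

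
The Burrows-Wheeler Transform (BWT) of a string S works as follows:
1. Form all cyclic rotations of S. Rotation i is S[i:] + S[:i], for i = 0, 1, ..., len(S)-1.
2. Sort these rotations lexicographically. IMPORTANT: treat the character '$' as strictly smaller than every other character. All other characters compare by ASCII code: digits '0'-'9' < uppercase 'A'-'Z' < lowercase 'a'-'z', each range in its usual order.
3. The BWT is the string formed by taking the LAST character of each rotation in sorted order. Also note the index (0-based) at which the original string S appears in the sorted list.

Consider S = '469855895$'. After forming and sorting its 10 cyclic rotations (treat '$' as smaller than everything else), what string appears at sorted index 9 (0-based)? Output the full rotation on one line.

Answer: 9855895$46

Derivation:
All 10 rotations (rotation i = S[i:]+S[:i]):
  rot[0] = 469855895$
  rot[1] = 69855895$4
  rot[2] = 9855895$46
  rot[3] = 855895$469
  rot[4] = 55895$4698
  rot[5] = 5895$46985
  rot[6] = 895$469855
  rot[7] = 95$4698558
  rot[8] = 5$46985589
  rot[9] = $469855895
Sorted (with $ < everything):
  sorted[0] = $469855895
  sorted[1] = 469855895$
  sorted[2] = 5$46985589
  sorted[3] = 55895$4698
  sorted[4] = 5895$46985
  sorted[5] = 69855895$4
  sorted[6] = 855895$469
  sorted[7] = 895$469855
  sorted[8] = 95$4698558
  sorted[9] = 9855895$46
sorted[9] = 9855895$46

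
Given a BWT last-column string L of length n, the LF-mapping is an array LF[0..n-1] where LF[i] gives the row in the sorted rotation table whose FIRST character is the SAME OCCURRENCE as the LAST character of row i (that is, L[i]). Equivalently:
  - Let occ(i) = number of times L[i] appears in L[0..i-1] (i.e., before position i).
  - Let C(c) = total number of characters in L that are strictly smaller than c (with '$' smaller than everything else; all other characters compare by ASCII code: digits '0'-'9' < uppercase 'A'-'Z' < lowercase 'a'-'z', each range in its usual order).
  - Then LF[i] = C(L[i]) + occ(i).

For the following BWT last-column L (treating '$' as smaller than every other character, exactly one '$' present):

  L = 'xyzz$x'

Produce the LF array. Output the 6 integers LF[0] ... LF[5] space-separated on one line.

Char counts: '$':1, 'x':2, 'y':1, 'z':2
C (first-col start): C('$')=0, C('x')=1, C('y')=3, C('z')=4
L[0]='x': occ=0, LF[0]=C('x')+0=1+0=1
L[1]='y': occ=0, LF[1]=C('y')+0=3+0=3
L[2]='z': occ=0, LF[2]=C('z')+0=4+0=4
L[3]='z': occ=1, LF[3]=C('z')+1=4+1=5
L[4]='$': occ=0, LF[4]=C('$')+0=0+0=0
L[5]='x': occ=1, LF[5]=C('x')+1=1+1=2

Answer: 1 3 4 5 0 2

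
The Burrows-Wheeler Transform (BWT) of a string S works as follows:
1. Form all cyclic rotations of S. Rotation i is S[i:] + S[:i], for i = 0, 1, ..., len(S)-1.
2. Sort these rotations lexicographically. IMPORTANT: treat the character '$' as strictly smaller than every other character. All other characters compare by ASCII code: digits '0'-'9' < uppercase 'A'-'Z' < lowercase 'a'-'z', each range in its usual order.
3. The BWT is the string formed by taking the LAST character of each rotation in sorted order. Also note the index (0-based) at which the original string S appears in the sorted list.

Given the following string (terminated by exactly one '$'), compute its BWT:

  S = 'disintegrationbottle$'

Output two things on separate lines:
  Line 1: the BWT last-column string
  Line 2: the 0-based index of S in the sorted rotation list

All 21 rotations (rotation i = S[i:]+S[:i]):
  rot[0] = disintegrationbottle$
  rot[1] = isintegrationbottle$d
  rot[2] = sintegrationbottle$di
  rot[3] = integrationbottle$dis
  rot[4] = ntegrationbottle$disi
  rot[5] = tegrationbottle$disin
  rot[6] = egrationbottle$disint
  rot[7] = grationbottle$disinte
  rot[8] = rationbottle$disinteg
  rot[9] = ationbottle$disintegr
  rot[10] = tionbottle$disintegra
  rot[11] = ionbottle$disintegrat
  rot[12] = onbottle$disintegrati
  rot[13] = nbottle$disintegratio
  rot[14] = bottle$disintegration
  rot[15] = ottle$disintegrationb
  rot[16] = ttle$disintegrationbo
  rot[17] = tle$disintegrationbot
  rot[18] = le$disintegrationbott
  rot[19] = e$disintegrationbottl
  rot[20] = $disintegrationbottle
Sorted (with $ < everything):
  sorted[0] = $disintegrationbottle  (last char: 'e')
  sorted[1] = ationbottle$disintegr  (last char: 'r')
  sorted[2] = bottle$disintegration  (last char: 'n')
  sorted[3] = disintegrationbottle$  (last char: '$')
  sorted[4] = e$disintegrationbottl  (last char: 'l')
  sorted[5] = egrationbottle$disint  (last char: 't')
  sorted[6] = grationbottle$disinte  (last char: 'e')
  sorted[7] = integrationbottle$dis  (last char: 's')
  sorted[8] = ionbottle$disintegrat  (last char: 't')
  sorted[9] = isintegrationbottle$d  (last char: 'd')
  sorted[10] = le$disintegrationbott  (last char: 't')
  sorted[11] = nbottle$disintegratio  (last char: 'o')
  sorted[12] = ntegrationbottle$disi  (last char: 'i')
  sorted[13] = onbottle$disintegrati  (last char: 'i')
  sorted[14] = ottle$disintegrationb  (last char: 'b')
  sorted[15] = rationbottle$disinteg  (last char: 'g')
  sorted[16] = sintegrationbottle$di  (last char: 'i')
  sorted[17] = tegrationbottle$disin  (last char: 'n')
  sorted[18] = tionbottle$disintegra  (last char: 'a')
  sorted[19] = tle$disintegrationbot  (last char: 't')
  sorted[20] = ttle$disintegrationbo  (last char: 'o')
Last column: ern$ltestdtoiibginato
Original string S is at sorted index 3

Answer: ern$ltestdtoiibginato
3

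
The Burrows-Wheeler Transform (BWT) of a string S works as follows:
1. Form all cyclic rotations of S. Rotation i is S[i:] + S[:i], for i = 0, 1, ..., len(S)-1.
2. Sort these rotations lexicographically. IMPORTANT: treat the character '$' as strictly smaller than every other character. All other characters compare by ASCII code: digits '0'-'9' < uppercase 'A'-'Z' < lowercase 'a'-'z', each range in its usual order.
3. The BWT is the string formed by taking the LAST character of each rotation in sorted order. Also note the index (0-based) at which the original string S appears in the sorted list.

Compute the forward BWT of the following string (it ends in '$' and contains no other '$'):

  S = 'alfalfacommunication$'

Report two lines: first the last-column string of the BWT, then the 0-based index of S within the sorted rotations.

Answer: nff$ciallntaaomouciam
3

Derivation:
All 21 rotations (rotation i = S[i:]+S[:i]):
  rot[0] = alfalfacommunication$
  rot[1] = lfalfacommunication$a
  rot[2] = falfacommunication$al
  rot[3] = alfacommunication$alf
  rot[4] = lfacommunication$alfa
  rot[5] = facommunication$alfal
  rot[6] = acommunication$alfalf
  rot[7] = communication$alfalfa
  rot[8] = ommunication$alfalfac
  rot[9] = mmunication$alfalfaco
  rot[10] = munication$alfalfacom
  rot[11] = unication$alfalfacomm
  rot[12] = nication$alfalfacommu
  rot[13] = ication$alfalfacommun
  rot[14] = cation$alfalfacommuni
  rot[15] = ation$alfalfacommunic
  rot[16] = tion$alfalfacommunica
  rot[17] = ion$alfalfacommunicat
  rot[18] = on$alfalfacommunicati
  rot[19] = n$alfalfacommunicatio
  rot[20] = $alfalfacommunication
Sorted (with $ < everything):
  sorted[0] = $alfalfacommunication  (last char: 'n')
  sorted[1] = acommunication$alfalf  (last char: 'f')
  sorted[2] = alfacommunication$alf  (last char: 'f')
  sorted[3] = alfalfacommunication$  (last char: '$')
  sorted[4] = ation$alfalfacommunic  (last char: 'c')
  sorted[5] = cation$alfalfacommuni  (last char: 'i')
  sorted[6] = communication$alfalfa  (last char: 'a')
  sorted[7] = facommunication$alfal  (last char: 'l')
  sorted[8] = falfacommunication$al  (last char: 'l')
  sorted[9] = ication$alfalfacommun  (last char: 'n')
  sorted[10] = ion$alfalfacommunicat  (last char: 't')
  sorted[11] = lfacommunication$alfa  (last char: 'a')
  sorted[12] = lfalfacommunication$a  (last char: 'a')
  sorted[13] = mmunication$alfalfaco  (last char: 'o')
  sorted[14] = munication$alfalfacom  (last char: 'm')
  sorted[15] = n$alfalfacommunicatio  (last char: 'o')
  sorted[16] = nication$alfalfacommu  (last char: 'u')
  sorted[17] = ommunication$alfalfac  (last char: 'c')
  sorted[18] = on$alfalfacommunicati  (last char: 'i')
  sorted[19] = tion$alfalfacommunica  (last char: 'a')
  sorted[20] = unication$alfalfacomm  (last char: 'm')
Last column: nff$ciallntaaomouciam
Original string S is at sorted index 3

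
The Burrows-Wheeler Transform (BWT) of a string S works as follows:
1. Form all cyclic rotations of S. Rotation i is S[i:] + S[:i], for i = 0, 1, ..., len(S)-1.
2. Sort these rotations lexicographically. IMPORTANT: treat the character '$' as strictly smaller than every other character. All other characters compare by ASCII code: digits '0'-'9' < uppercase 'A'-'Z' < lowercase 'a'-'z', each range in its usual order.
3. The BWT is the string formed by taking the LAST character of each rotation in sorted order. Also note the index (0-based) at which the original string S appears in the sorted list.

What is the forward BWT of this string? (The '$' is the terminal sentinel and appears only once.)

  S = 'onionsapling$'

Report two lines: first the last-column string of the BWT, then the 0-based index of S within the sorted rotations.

All 13 rotations (rotation i = S[i:]+S[:i]):
  rot[0] = onionsapling$
  rot[1] = nionsapling$o
  rot[2] = ionsapling$on
  rot[3] = onsapling$oni
  rot[4] = nsapling$onio
  rot[5] = sapling$onion
  rot[6] = apling$onions
  rot[7] = pling$onionsa
  rot[8] = ling$onionsap
  rot[9] = ing$onionsapl
  rot[10] = ng$onionsapli
  rot[11] = g$onionsaplin
  rot[12] = $onionsapling
Sorted (with $ < everything):
  sorted[0] = $onionsapling  (last char: 'g')
  sorted[1] = apling$onions  (last char: 's')
  sorted[2] = g$onionsaplin  (last char: 'n')
  sorted[3] = ing$onionsapl  (last char: 'l')
  sorted[4] = ionsapling$on  (last char: 'n')
  sorted[5] = ling$onionsap  (last char: 'p')
  sorted[6] = ng$onionsapli  (last char: 'i')
  sorted[7] = nionsapling$o  (last char: 'o')
  sorted[8] = nsapling$onio  (last char: 'o')
  sorted[9] = onionsapling$  (last char: '$')
  sorted[10] = onsapling$oni  (last char: 'i')
  sorted[11] = pling$onionsa  (last char: 'a')
  sorted[12] = sapling$onion  (last char: 'n')
Last column: gsnlnpioo$ian
Original string S is at sorted index 9

Answer: gsnlnpioo$ian
9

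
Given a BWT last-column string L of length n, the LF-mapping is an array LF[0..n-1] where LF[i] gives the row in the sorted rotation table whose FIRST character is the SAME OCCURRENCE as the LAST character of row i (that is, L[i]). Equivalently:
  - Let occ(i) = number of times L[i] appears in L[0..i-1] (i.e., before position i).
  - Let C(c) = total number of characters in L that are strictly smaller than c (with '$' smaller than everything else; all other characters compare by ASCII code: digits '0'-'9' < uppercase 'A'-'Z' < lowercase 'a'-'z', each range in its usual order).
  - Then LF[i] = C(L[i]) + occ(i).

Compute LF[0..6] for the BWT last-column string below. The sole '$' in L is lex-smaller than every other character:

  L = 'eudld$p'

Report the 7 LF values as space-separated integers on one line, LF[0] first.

Char counts: '$':1, 'd':2, 'e':1, 'l':1, 'p':1, 'u':1
C (first-col start): C('$')=0, C('d')=1, C('e')=3, C('l')=4, C('p')=5, C('u')=6
L[0]='e': occ=0, LF[0]=C('e')+0=3+0=3
L[1]='u': occ=0, LF[1]=C('u')+0=6+0=6
L[2]='d': occ=0, LF[2]=C('d')+0=1+0=1
L[3]='l': occ=0, LF[3]=C('l')+0=4+0=4
L[4]='d': occ=1, LF[4]=C('d')+1=1+1=2
L[5]='$': occ=0, LF[5]=C('$')+0=0+0=0
L[6]='p': occ=0, LF[6]=C('p')+0=5+0=5

Answer: 3 6 1 4 2 0 5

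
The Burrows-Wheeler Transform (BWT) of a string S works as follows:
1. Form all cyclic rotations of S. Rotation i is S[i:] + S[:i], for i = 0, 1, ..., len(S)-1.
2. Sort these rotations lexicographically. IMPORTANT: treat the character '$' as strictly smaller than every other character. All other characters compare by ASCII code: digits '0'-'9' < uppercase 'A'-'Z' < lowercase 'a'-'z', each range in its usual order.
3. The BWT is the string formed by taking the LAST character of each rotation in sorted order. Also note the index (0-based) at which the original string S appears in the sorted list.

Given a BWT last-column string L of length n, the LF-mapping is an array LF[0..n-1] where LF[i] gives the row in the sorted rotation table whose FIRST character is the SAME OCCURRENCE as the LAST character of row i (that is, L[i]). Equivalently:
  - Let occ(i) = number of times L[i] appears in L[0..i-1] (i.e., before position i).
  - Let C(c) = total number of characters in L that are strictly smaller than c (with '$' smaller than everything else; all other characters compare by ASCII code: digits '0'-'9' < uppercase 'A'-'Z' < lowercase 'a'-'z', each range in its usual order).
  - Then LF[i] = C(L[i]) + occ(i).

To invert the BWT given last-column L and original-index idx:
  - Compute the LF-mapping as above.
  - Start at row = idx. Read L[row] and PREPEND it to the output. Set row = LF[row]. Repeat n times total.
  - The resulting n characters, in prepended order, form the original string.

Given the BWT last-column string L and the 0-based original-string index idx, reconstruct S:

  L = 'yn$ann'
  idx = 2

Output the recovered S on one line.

Answer: nanny$

Derivation:
LF mapping: 5 2 0 1 3 4
Walk LF starting at row 2, prepending L[row]:
  step 1: row=2, L[2]='$', prepend. Next row=LF[2]=0
  step 2: row=0, L[0]='y', prepend. Next row=LF[0]=5
  step 3: row=5, L[5]='n', prepend. Next row=LF[5]=4
  step 4: row=4, L[4]='n', prepend. Next row=LF[4]=3
  step 5: row=3, L[3]='a', prepend. Next row=LF[3]=1
  step 6: row=1, L[1]='n', prepend. Next row=LF[1]=2
Reversed output: nanny$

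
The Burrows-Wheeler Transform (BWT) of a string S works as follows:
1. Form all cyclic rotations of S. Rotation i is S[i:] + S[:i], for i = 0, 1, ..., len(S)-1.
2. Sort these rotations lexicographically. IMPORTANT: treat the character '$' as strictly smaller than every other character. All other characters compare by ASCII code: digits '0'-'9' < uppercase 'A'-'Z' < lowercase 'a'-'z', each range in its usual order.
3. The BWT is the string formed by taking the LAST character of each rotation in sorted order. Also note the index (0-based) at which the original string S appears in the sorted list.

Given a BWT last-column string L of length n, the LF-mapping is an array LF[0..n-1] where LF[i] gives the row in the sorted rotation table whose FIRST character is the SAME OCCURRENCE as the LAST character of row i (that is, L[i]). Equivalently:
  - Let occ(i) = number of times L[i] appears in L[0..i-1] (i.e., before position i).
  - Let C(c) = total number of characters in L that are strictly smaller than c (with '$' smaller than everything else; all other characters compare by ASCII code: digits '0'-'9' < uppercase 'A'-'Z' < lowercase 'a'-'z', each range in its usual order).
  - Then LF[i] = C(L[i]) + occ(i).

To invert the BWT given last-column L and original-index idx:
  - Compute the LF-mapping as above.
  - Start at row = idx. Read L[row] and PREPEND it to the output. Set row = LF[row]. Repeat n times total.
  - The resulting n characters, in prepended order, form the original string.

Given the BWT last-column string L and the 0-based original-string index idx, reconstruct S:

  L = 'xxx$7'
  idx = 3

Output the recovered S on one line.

LF mapping: 2 3 4 0 1
Walk LF starting at row 3, prepending L[row]:
  step 1: row=3, L[3]='$', prepend. Next row=LF[3]=0
  step 2: row=0, L[0]='x', prepend. Next row=LF[0]=2
  step 3: row=2, L[2]='x', prepend. Next row=LF[2]=4
  step 4: row=4, L[4]='7', prepend. Next row=LF[4]=1
  step 5: row=1, L[1]='x', prepend. Next row=LF[1]=3
Reversed output: x7xx$

Answer: x7xx$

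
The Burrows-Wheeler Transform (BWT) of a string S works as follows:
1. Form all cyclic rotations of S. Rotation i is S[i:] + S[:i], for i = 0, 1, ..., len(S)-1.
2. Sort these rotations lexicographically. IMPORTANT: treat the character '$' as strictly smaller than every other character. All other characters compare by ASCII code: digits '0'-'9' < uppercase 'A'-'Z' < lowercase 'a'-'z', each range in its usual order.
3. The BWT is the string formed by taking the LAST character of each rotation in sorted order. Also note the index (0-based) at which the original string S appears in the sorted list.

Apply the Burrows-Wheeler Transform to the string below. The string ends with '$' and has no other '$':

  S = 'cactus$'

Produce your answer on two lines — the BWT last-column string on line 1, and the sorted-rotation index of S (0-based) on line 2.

All 7 rotations (rotation i = S[i:]+S[:i]):
  rot[0] = cactus$
  rot[1] = actus$c
  rot[2] = ctus$ca
  rot[3] = tus$cac
  rot[4] = us$cact
  rot[5] = s$cactu
  rot[6] = $cactus
Sorted (with $ < everything):
  sorted[0] = $cactus  (last char: 's')
  sorted[1] = actus$c  (last char: 'c')
  sorted[2] = cactus$  (last char: '$')
  sorted[3] = ctus$ca  (last char: 'a')
  sorted[4] = s$cactu  (last char: 'u')
  sorted[5] = tus$cac  (last char: 'c')
  sorted[6] = us$cact  (last char: 't')
Last column: sc$auct
Original string S is at sorted index 2

Answer: sc$auct
2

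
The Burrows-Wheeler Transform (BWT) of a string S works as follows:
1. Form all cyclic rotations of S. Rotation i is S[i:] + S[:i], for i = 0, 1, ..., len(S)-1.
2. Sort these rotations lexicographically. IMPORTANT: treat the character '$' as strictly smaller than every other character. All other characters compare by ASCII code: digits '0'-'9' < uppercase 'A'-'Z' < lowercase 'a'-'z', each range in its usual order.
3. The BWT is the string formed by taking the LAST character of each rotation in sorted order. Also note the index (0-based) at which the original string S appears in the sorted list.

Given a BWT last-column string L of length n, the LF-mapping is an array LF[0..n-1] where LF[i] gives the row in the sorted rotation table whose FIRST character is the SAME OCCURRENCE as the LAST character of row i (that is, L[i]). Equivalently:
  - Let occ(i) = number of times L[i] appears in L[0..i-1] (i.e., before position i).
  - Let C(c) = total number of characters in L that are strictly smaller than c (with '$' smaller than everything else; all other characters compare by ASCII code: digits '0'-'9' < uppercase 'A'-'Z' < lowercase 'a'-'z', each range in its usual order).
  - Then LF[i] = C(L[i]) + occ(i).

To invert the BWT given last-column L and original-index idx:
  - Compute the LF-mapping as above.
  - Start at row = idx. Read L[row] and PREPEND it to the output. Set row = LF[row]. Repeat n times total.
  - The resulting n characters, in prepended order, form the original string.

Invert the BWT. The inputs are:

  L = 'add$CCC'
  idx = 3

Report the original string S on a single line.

LF mapping: 4 5 6 0 1 2 3
Walk LF starting at row 3, prepending L[row]:
  step 1: row=3, L[3]='$', prepend. Next row=LF[3]=0
  step 2: row=0, L[0]='a', prepend. Next row=LF[0]=4
  step 3: row=4, L[4]='C', prepend. Next row=LF[4]=1
  step 4: row=1, L[1]='d', prepend. Next row=LF[1]=5
  step 5: row=5, L[5]='C', prepend. Next row=LF[5]=2
  step 6: row=2, L[2]='d', prepend. Next row=LF[2]=6
  step 7: row=6, L[6]='C', prepend. Next row=LF[6]=3
Reversed output: CdCdCa$

Answer: CdCdCa$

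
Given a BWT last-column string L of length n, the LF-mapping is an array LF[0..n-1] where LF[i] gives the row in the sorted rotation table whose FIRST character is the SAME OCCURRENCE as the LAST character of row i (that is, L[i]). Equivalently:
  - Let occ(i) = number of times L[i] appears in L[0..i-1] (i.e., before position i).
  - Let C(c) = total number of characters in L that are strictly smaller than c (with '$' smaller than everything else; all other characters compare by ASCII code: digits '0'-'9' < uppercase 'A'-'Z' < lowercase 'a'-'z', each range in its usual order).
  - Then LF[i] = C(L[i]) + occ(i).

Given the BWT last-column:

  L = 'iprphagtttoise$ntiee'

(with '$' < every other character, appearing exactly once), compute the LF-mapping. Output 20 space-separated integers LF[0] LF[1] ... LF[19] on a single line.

Char counts: '$':1, 'a':1, 'e':3, 'g':1, 'h':1, 'i':3, 'n':1, 'o':1, 'p':2, 'r':1, 's':1, 't':4
C (first-col start): C('$')=0, C('a')=1, C('e')=2, C('g')=5, C('h')=6, C('i')=7, C('n')=10, C('o')=11, C('p')=12, C('r')=14, C('s')=15, C('t')=16
L[0]='i': occ=0, LF[0]=C('i')+0=7+0=7
L[1]='p': occ=0, LF[1]=C('p')+0=12+0=12
L[2]='r': occ=0, LF[2]=C('r')+0=14+0=14
L[3]='p': occ=1, LF[3]=C('p')+1=12+1=13
L[4]='h': occ=0, LF[4]=C('h')+0=6+0=6
L[5]='a': occ=0, LF[5]=C('a')+0=1+0=1
L[6]='g': occ=0, LF[6]=C('g')+0=5+0=5
L[7]='t': occ=0, LF[7]=C('t')+0=16+0=16
L[8]='t': occ=1, LF[8]=C('t')+1=16+1=17
L[9]='t': occ=2, LF[9]=C('t')+2=16+2=18
L[10]='o': occ=0, LF[10]=C('o')+0=11+0=11
L[11]='i': occ=1, LF[11]=C('i')+1=7+1=8
L[12]='s': occ=0, LF[12]=C('s')+0=15+0=15
L[13]='e': occ=0, LF[13]=C('e')+0=2+0=2
L[14]='$': occ=0, LF[14]=C('$')+0=0+0=0
L[15]='n': occ=0, LF[15]=C('n')+0=10+0=10
L[16]='t': occ=3, LF[16]=C('t')+3=16+3=19
L[17]='i': occ=2, LF[17]=C('i')+2=7+2=9
L[18]='e': occ=1, LF[18]=C('e')+1=2+1=3
L[19]='e': occ=2, LF[19]=C('e')+2=2+2=4

Answer: 7 12 14 13 6 1 5 16 17 18 11 8 15 2 0 10 19 9 3 4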